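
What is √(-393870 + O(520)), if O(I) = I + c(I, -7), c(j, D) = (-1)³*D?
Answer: I*√393343 ≈ 627.17*I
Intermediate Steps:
c(j, D) = -D
O(I) = 7 + I (O(I) = I - 1*(-7) = I + 7 = 7 + I)
√(-393870 + O(520)) = √(-393870 + (7 + 520)) = √(-393870 + 527) = √(-393343) = I*√393343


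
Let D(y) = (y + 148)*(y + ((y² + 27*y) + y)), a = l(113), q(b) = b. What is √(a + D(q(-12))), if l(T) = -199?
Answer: I*√27943 ≈ 167.16*I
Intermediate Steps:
a = -199
D(y) = (148 + y)*(y² + 29*y) (D(y) = (148 + y)*(y + (y² + 28*y)) = (148 + y)*(y² + 29*y))
√(a + D(q(-12))) = √(-199 - 12*(4292 + (-12)² + 177*(-12))) = √(-199 - 12*(4292 + 144 - 2124)) = √(-199 - 12*2312) = √(-199 - 27744) = √(-27943) = I*√27943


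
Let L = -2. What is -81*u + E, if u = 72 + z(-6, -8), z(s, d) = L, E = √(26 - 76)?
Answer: -5670 + 5*I*√2 ≈ -5670.0 + 7.0711*I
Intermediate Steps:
E = 5*I*√2 (E = √(-50) = 5*I*√2 ≈ 7.0711*I)
z(s, d) = -2
u = 70 (u = 72 - 2 = 70)
-81*u + E = -81*70 + 5*I*√2 = -5670 + 5*I*√2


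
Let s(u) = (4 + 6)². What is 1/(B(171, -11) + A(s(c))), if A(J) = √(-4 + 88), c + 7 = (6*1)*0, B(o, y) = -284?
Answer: -71/20143 - √21/40286 ≈ -0.0036386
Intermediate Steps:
c = -7 (c = -7 + (6*1)*0 = -7 + 6*0 = -7 + 0 = -7)
s(u) = 100 (s(u) = 10² = 100)
A(J) = 2*√21 (A(J) = √84 = 2*√21)
1/(B(171, -11) + A(s(c))) = 1/(-284 + 2*√21)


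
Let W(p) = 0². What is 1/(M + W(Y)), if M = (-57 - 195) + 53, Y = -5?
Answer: -1/199 ≈ -0.0050251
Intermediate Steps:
M = -199 (M = -252 + 53 = -199)
W(p) = 0
1/(M + W(Y)) = 1/(-199 + 0) = 1/(-199) = -1/199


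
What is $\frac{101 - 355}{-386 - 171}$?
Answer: $\frac{254}{557} \approx 0.45601$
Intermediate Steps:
$\frac{101 - 355}{-386 - 171} = - \frac{254}{-557} = \left(-254\right) \left(- \frac{1}{557}\right) = \frac{254}{557}$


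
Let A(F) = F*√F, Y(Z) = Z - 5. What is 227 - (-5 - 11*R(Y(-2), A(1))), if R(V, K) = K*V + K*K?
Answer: 166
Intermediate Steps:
Y(Z) = -5 + Z
A(F) = F^(3/2)
R(V, K) = K² + K*V (R(V, K) = K*V + K² = K² + K*V)
227 - (-5 - 11*R(Y(-2), A(1))) = 227 - (-5 - 11*1^(3/2)*(1^(3/2) + (-5 - 2))) = 227 - (-5 - 11*(1 - 7)) = 227 - (-5 - 11*(-6)) = 227 - (-5 + 66) = 227 - 1*61 = 227 - 61 = 166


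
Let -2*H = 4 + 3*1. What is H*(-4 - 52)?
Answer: 196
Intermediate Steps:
H = -7/2 (H = -(4 + 3*1)/2 = -(4 + 3)/2 = -1/2*7 = -7/2 ≈ -3.5000)
H*(-4 - 52) = -7*(-4 - 52)/2 = -7/2*(-56) = 196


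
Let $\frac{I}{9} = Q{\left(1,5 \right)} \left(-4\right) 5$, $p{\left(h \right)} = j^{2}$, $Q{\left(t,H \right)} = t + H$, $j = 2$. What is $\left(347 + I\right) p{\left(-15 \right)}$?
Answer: $-2932$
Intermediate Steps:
$Q{\left(t,H \right)} = H + t$
$p{\left(h \right)} = 4$ ($p{\left(h \right)} = 2^{2} = 4$)
$I = -1080$ ($I = 9 \left(5 + 1\right) \left(-4\right) 5 = 9 \cdot 6 \left(-4\right) 5 = 9 \left(\left(-24\right) 5\right) = 9 \left(-120\right) = -1080$)
$\left(347 + I\right) p{\left(-15 \right)} = \left(347 - 1080\right) 4 = \left(-733\right) 4 = -2932$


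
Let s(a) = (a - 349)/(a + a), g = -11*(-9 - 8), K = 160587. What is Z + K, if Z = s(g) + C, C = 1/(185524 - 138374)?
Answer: 1415899789387/8817050 ≈ 1.6059e+5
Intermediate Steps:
g = 187 (g = -11*(-17) = 187)
s(a) = (-349 + a)/(2*a) (s(a) = (-349 + a)/((2*a)) = (-349 + a)*(1/(2*a)) = (-349 + a)/(2*a))
C = 1/47150 ≈ 2.1209e-5
Z = -3818963/8817050 (Z = (1/2)*(-349 + 187)/187 + 1/47150 = (1/2)*(1/187)*(-162) + 1/47150 = -81/187 + 1/47150 = -3818963/8817050 ≈ -0.43313)
Z + K = -3818963/8817050 + 160587 = 1415899789387/8817050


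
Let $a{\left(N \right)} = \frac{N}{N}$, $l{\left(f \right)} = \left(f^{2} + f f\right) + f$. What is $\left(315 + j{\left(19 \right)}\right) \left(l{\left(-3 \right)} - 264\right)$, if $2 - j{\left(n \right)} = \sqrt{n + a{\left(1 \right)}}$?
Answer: $-78933 + 498 \sqrt{5} \approx -77820.0$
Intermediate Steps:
$l{\left(f \right)} = f + 2 f^{2}$ ($l{\left(f \right)} = \left(f^{2} + f^{2}\right) + f = 2 f^{2} + f = f + 2 f^{2}$)
$a{\left(N \right)} = 1$
$j{\left(n \right)} = 2 - \sqrt{1 + n}$ ($j{\left(n \right)} = 2 - \sqrt{n + 1} = 2 - \sqrt{1 + n}$)
$\left(315 + j{\left(19 \right)}\right) \left(l{\left(-3 \right)} - 264\right) = \left(315 + \left(2 - \sqrt{1 + 19}\right)\right) \left(- 3 \left(1 + 2 \left(-3\right)\right) - 264\right) = \left(315 + \left(2 - \sqrt{20}\right)\right) \left(- 3 \left(1 - 6\right) - 264\right) = \left(315 + \left(2 - 2 \sqrt{5}\right)\right) \left(\left(-3\right) \left(-5\right) - 264\right) = \left(315 + \left(2 - 2 \sqrt{5}\right)\right) \left(15 - 264\right) = \left(317 - 2 \sqrt{5}\right) \left(-249\right) = -78933 + 498 \sqrt{5}$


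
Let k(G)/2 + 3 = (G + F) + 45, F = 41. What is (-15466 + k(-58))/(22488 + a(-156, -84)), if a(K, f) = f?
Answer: -3854/5601 ≈ -0.68809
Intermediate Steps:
k(G) = 166 + 2*G (k(G) = -6 + 2*((G + 41) + 45) = -6 + 2*((41 + G) + 45) = -6 + 2*(86 + G) = -6 + (172 + 2*G) = 166 + 2*G)
(-15466 + k(-58))/(22488 + a(-156, -84)) = (-15466 + (166 + 2*(-58)))/(22488 - 84) = (-15466 + (166 - 116))/22404 = (-15466 + 50)*(1/22404) = -15416*1/22404 = -3854/5601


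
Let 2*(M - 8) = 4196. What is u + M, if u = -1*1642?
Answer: 464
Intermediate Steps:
M = 2106 (M = 8 + (1/2)*4196 = 8 + 2098 = 2106)
u = -1642
u + M = -1642 + 2106 = 464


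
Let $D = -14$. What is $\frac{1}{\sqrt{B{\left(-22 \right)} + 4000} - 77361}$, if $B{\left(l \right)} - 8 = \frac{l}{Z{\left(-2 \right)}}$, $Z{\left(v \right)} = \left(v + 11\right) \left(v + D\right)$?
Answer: $- \frac{5569992}{430899862525} - \frac{6 \sqrt{577174}}{430899862525} \approx -1.2937 \cdot 10^{-5}$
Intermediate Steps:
$Z{\left(v \right)} = \left(-14 + v\right) \left(11 + v\right)$ ($Z{\left(v \right)} = \left(v + 11\right) \left(v - 14\right) = \left(11 + v\right) \left(-14 + v\right) = \left(-14 + v\right) \left(11 + v\right)$)
$B{\left(l \right)} = 8 - \frac{l}{144}$ ($B{\left(l \right)} = 8 + \frac{l}{-154 + \left(-2\right)^{2} - -6} = 8 + \frac{l}{-154 + 4 + 6} = 8 + \frac{l}{-144} = 8 + l \left(- \frac{1}{144}\right) = 8 - \frac{l}{144}$)
$\frac{1}{\sqrt{B{\left(-22 \right)} + 4000} - 77361} = \frac{1}{\sqrt{\left(8 - - \frac{11}{72}\right) + 4000} - 77361} = \frac{1}{\sqrt{\left(8 + \frac{11}{72}\right) + 4000} - 77361} = \frac{1}{\sqrt{\frac{587}{72} + 4000} - 77361} = \frac{1}{\sqrt{\frac{288587}{72}} - 77361} = \frac{1}{\frac{\sqrt{577174}}{12} - 77361} = \frac{1}{-77361 + \frac{\sqrt{577174}}{12}}$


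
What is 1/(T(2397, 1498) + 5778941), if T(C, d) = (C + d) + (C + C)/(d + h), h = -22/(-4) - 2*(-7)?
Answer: 3035/17550916848 ≈ 1.7293e-7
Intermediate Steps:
h = 39/2 (h = -22*(-1/4) + 14 = 11/2 + 14 = 39/2 ≈ 19.500)
T(C, d) = C + d + 2*C/(39/2 + d) (T(C, d) = (C + d) + (C + C)/(d + 39/2) = (C + d) + (2*C)/(39/2 + d) = (C + d) + 2*C/(39/2 + d) = C + d + 2*C/(39/2 + d))
1/(T(2397, 1498) + 5778941) = 1/((2*1498**2 + 39*1498 + 43*2397 + 2*2397*1498)/(39 + 2*1498) + 5778941) = 1/((2*2244004 + 58422 + 103071 + 7181412)/(39 + 2996) + 5778941) = 1/((4488008 + 58422 + 103071 + 7181412)/3035 + 5778941) = 1/((1/3035)*11830913 + 5778941) = 1/(11830913/3035 + 5778941) = 1/(17550916848/3035) = 3035/17550916848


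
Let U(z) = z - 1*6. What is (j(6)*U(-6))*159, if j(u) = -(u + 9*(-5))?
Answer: -74412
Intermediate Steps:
j(u) = 45 - u (j(u) = -(u - 45) = -(-45 + u) = 45 - u)
U(z) = -6 + z (U(z) = z - 6 = -6 + z)
(j(6)*U(-6))*159 = ((45 - 1*6)*(-6 - 6))*159 = ((45 - 6)*(-12))*159 = (39*(-12))*159 = -468*159 = -74412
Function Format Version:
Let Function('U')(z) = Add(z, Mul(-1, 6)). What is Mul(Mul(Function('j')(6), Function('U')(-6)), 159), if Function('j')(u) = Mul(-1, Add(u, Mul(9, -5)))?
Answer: -74412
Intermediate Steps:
Function('j')(u) = Add(45, Mul(-1, u)) (Function('j')(u) = Mul(-1, Add(u, -45)) = Mul(-1, Add(-45, u)) = Add(45, Mul(-1, u)))
Function('U')(z) = Add(-6, z) (Function('U')(z) = Add(z, -6) = Add(-6, z))
Mul(Mul(Function('j')(6), Function('U')(-6)), 159) = Mul(Mul(Add(45, Mul(-1, 6)), Add(-6, -6)), 159) = Mul(Mul(Add(45, -6), -12), 159) = Mul(Mul(39, -12), 159) = Mul(-468, 159) = -74412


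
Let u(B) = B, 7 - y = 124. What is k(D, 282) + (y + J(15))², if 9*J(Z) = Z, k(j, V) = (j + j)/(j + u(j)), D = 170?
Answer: 119725/9 ≈ 13303.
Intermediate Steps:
y = -117 (y = 7 - 1*124 = 7 - 124 = -117)
k(j, V) = 1 (k(j, V) = (j + j)/(j + j) = (2*j)/((2*j)) = (2*j)*(1/(2*j)) = 1)
J(Z) = Z/9
k(D, 282) + (y + J(15))² = 1 + (-117 + (⅑)*15)² = 1 + (-117 + 5/3)² = 1 + (-346/3)² = 1 + 119716/9 = 119725/9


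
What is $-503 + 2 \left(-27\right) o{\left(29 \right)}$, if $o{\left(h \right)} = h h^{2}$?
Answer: $-1317509$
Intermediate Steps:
$o{\left(h \right)} = h^{3}$
$-503 + 2 \left(-27\right) o{\left(29 \right)} = -503 + 2 \left(-27\right) 29^{3} = -503 - 1317006 = -1317509$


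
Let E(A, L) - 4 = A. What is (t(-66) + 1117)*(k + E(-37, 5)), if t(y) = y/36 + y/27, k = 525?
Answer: 1642378/3 ≈ 5.4746e+5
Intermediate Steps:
E(A, L) = 4 + A
t(y) = 7*y/108 (t(y) = y*(1/36) + y*(1/27) = y/36 + y/27 = 7*y/108)
(t(-66) + 1117)*(k + E(-37, 5)) = ((7/108)*(-66) + 1117)*(525 + (4 - 37)) = (-77/18 + 1117)*(525 - 33) = (20029/18)*492 = 1642378/3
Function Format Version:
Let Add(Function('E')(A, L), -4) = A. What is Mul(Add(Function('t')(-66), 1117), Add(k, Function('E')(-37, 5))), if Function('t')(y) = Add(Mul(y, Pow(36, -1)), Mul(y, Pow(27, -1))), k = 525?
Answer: Rational(1642378, 3) ≈ 5.4746e+5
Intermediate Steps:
Function('E')(A, L) = Add(4, A)
Function('t')(y) = Mul(Rational(7, 108), y) (Function('t')(y) = Add(Mul(y, Rational(1, 36)), Mul(y, Rational(1, 27))) = Add(Mul(Rational(1, 36), y), Mul(Rational(1, 27), y)) = Mul(Rational(7, 108), y))
Mul(Add(Function('t')(-66), 1117), Add(k, Function('E')(-37, 5))) = Mul(Add(Mul(Rational(7, 108), -66), 1117), Add(525, Add(4, -37))) = Mul(Add(Rational(-77, 18), 1117), Add(525, -33)) = Mul(Rational(20029, 18), 492) = Rational(1642378, 3)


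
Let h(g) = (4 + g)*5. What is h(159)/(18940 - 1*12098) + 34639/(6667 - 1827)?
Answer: 995639/136840 ≈ 7.2759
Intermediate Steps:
h(g) = 20 + 5*g
h(159)/(18940 - 1*12098) + 34639/(6667 - 1827) = (20 + 5*159)/(18940 - 1*12098) + 34639/(6667 - 1827) = (20 + 795)/(18940 - 12098) + 34639/4840 = 815/6842 + 34639*(1/4840) = 815*(1/6842) + 3149/440 = 815/6842 + 3149/440 = 995639/136840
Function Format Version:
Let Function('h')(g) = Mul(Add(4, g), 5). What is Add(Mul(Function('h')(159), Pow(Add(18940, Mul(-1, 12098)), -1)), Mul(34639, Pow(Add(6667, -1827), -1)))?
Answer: Rational(995639, 136840) ≈ 7.2759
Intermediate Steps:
Function('h')(g) = Add(20, Mul(5, g))
Add(Mul(Function('h')(159), Pow(Add(18940, Mul(-1, 12098)), -1)), Mul(34639, Pow(Add(6667, -1827), -1))) = Add(Mul(Add(20, Mul(5, 159)), Pow(Add(18940, Mul(-1, 12098)), -1)), Mul(34639, Pow(Add(6667, -1827), -1))) = Add(Mul(Add(20, 795), Pow(Add(18940, -12098), -1)), Mul(34639, Pow(4840, -1))) = Add(Mul(815, Pow(6842, -1)), Mul(34639, Rational(1, 4840))) = Add(Mul(815, Rational(1, 6842)), Rational(3149, 440)) = Add(Rational(815, 6842), Rational(3149, 440)) = Rational(995639, 136840)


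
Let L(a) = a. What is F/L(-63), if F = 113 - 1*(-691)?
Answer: -268/21 ≈ -12.762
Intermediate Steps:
F = 804 (F = 113 + 691 = 804)
F/L(-63) = 804/(-63) = 804*(-1/63) = -268/21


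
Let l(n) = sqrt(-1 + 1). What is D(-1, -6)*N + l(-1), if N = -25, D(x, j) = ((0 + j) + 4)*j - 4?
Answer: -200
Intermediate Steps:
D(x, j) = -4 + j*(4 + j) (D(x, j) = (j + 4)*j - 4 = (4 + j)*j - 4 = j*(4 + j) - 4 = -4 + j*(4 + j))
l(n) = 0 (l(n) = sqrt(0) = 0)
D(-1, -6)*N + l(-1) = (-4 + (-6)**2 + 4*(-6))*(-25) + 0 = (-4 + 36 - 24)*(-25) + 0 = 8*(-25) + 0 = -200 + 0 = -200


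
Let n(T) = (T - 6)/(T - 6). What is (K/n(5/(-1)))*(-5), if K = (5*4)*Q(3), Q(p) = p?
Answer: -300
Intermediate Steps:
K = 60 (K = (5*4)*3 = 20*3 = 60)
n(T) = 1 (n(T) = (-6 + T)/(-6 + T) = 1)
(K/n(5/(-1)))*(-5) = (60/1)*(-5) = (1*60)*(-5) = 60*(-5) = -300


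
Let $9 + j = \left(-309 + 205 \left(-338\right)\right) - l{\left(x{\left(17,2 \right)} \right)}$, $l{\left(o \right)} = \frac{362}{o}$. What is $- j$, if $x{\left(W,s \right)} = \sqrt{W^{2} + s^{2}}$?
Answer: $69608 + \frac{362 \sqrt{293}}{293} \approx 69629.0$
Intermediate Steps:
$j = -69608 - \frac{362 \sqrt{293}}{293}$ ($j = -9 - \left(69599 + \frac{362}{\sqrt{17^{2} + 2^{2}}}\right) = -9 - \left(69599 + \frac{362}{\sqrt{289 + 4}}\right) = -9 - \left(69599 + \frac{362}{\sqrt{293}}\right) = -9 - \left(69599 + 362 \frac{\sqrt{293}}{293}\right) = -9 - \left(69599 + \frac{362 \sqrt{293}}{293}\right) = -69608 - \frac{362 \sqrt{293}}{293} \approx -69629.0$)
$- j = - (-69608 - \frac{362 \sqrt{293}}{293}) = 69608 + \frac{362 \sqrt{293}}{293}$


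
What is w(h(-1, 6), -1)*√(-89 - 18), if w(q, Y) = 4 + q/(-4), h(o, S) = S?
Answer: 5*I*√107/2 ≈ 25.86*I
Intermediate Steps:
w(q, Y) = 4 - q/4 (w(q, Y) = 4 + q*(-¼) = 4 - q/4)
w(h(-1, 6), -1)*√(-89 - 18) = (4 - ¼*6)*√(-89 - 18) = (4 - 3/2)*√(-107) = 5*(I*√107)/2 = 5*I*√107/2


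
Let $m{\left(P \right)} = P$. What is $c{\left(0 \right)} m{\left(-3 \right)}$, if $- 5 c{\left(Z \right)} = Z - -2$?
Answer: $\frac{6}{5} \approx 1.2$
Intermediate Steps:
$c{\left(Z \right)} = - \frac{2}{5} - \frac{Z}{5}$ ($c{\left(Z \right)} = - \frac{Z - -2}{5} = - \frac{Z + 2}{5} = - \frac{2 + Z}{5} = - \frac{2}{5} - \frac{Z}{5}$)
$c{\left(0 \right)} m{\left(-3 \right)} = \left(- \frac{2}{5} - 0\right) \left(-3\right) = \left(- \frac{2}{5} + 0\right) \left(-3\right) = \left(- \frac{2}{5}\right) \left(-3\right) = \frac{6}{5}$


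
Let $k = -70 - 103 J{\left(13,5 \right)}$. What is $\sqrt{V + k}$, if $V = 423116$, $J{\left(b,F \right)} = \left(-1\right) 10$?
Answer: $2 \sqrt{106019} \approx 651.21$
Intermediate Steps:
$J{\left(b,F \right)} = -10$
$k = 960$ ($k = -70 - -1030 = -70 + 1030 = 960$)
$\sqrt{V + k} = \sqrt{423116 + 960} = \sqrt{424076} = 2 \sqrt{106019}$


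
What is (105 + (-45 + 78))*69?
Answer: 9522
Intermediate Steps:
(105 + (-45 + 78))*69 = (105 + 33)*69 = 138*69 = 9522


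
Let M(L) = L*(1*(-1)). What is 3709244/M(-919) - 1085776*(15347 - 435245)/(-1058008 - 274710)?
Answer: -207021332882060/612383921 ≈ -3.3806e+5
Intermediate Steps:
M(L) = -L (M(L) = L*(-1) = -L)
3709244/M(-919) - 1085776*(15347 - 435245)/(-1058008 - 274710) = 3709244/((-1*(-919))) - 1085776*(15347 - 435245)/(-1058008 - 274710) = 3709244/919 - 1085776/((-1332718/(-419898))) = 3709244*(1/919) - 1085776/((-1332718*(-1/419898))) = 3709244/919 - 1085776/666359/209949 = 3709244/919 - 1085776*209949/666359 = 3709244/919 - 227957585424/666359 = -207021332882060/612383921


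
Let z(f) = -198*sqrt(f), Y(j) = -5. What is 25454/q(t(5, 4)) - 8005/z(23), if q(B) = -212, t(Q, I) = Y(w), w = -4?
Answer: -12727/106 + 8005*sqrt(23)/4554 ≈ -111.64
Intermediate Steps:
t(Q, I) = -5
25454/q(t(5, 4)) - 8005/z(23) = 25454/(-212) - 8005*(-sqrt(23)/4554) = 25454*(-1/212) - (-8005)*sqrt(23)/4554 = -12727/106 + 8005*sqrt(23)/4554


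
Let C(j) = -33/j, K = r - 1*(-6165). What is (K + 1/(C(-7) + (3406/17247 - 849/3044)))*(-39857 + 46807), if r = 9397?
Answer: 184145736325677100/1702571771 ≈ 1.0816e+8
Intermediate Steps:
K = 15562 (K = 9397 - 1*(-6165) = 9397 + 6165 = 15562)
(K + 1/(C(-7) + (3406/17247 - 849/3044)))*(-39857 + 46807) = (15562 + 1/(-33/(-7) + (3406/17247 - 849/3044)))*(-39857 + 46807) = (15562 + 1/(-33*(-1/7) + (3406*(1/17247) - 849*1/3044)))*6950 = (15562 + 1/(33/7 + (3406/17247 - 849/3044)))*6950 = (15562 + 1/(33/7 - 4274839/52499868))*6950 = (15562 + 1/(1702571771/367499076))*6950 = (15562 + 367499076/1702571771)*6950 = (26495789399378/1702571771)*6950 = 184145736325677100/1702571771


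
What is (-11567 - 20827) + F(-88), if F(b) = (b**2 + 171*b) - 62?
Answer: -39760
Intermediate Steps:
F(b) = -62 + b**2 + 171*b
(-11567 - 20827) + F(-88) = (-11567 - 20827) + (-62 + (-88)**2 + 171*(-88)) = -32394 + (-62 + 7744 - 15048) = -32394 - 7366 = -39760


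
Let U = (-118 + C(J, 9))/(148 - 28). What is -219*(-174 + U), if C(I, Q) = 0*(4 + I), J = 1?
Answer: 766427/20 ≈ 38321.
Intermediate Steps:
C(I, Q) = 0
U = -59/60 (U = (-118 + 0)/(148 - 28) = -118/120 = -118*1/120 = -59/60 ≈ -0.98333)
-219*(-174 + U) = -219*(-174 - 59/60) = -219*(-10499/60) = 766427/20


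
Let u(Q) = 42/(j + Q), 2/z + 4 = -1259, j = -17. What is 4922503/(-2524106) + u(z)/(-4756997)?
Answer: -71831251888176481/36832835278868798 ≈ -1.9502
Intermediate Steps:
z = -2/1263 (z = 2/(-4 - 1259) = 2/(-1263) = 2*(-1/1263) = -2/1263 ≈ -0.0015835)
u(Q) = 42/(-17 + Q)
4922503/(-2524106) + u(z)/(-4756997) = 4922503/(-2524106) + (42/(-17 - 2/1263))/(-4756997) = 4922503*(-1/2524106) + (42/(-21473/1263))*(-1/4756997) = -4922503/2524106 + (42*(-1263/21473))*(-1/4756997) = -4922503/2524106 - 53046/21473*(-1/4756997) = -4922503/2524106 + 7578/14592428083 = -71831251888176481/36832835278868798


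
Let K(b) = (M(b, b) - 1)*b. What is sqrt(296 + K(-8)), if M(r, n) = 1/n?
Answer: sqrt(305) ≈ 17.464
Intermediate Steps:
K(b) = b*(-1 + 1/b) (K(b) = (1/b - 1)*b = (-1 + 1/b)*b = b*(-1 + 1/b))
sqrt(296 + K(-8)) = sqrt(296 + (1 - 1*(-8))) = sqrt(296 + (1 + 8)) = sqrt(296 + 9) = sqrt(305)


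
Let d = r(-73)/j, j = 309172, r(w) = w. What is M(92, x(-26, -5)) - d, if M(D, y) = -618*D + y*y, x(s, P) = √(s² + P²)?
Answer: -17361553587/309172 ≈ -56155.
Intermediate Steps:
x(s, P) = √(P² + s²)
M(D, y) = y² - 618*D (M(D, y) = -618*D + y² = y² - 618*D)
d = -73/309172 ≈ -0.00023611
M(92, x(-26, -5)) - d = ((√((-5)² + (-26)²))² - 618*92) - 1*(-73/309172) = ((√(25 + 676))² - 56856) + 73/309172 = ((√701)² - 56856) + 73/309172 = (701 - 56856) + 73/309172 = -56155 + 73/309172 = -17361553587/309172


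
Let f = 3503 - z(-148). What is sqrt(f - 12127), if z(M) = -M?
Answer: 2*I*sqrt(2193) ≈ 93.659*I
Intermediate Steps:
f = 3355 (f = 3503 - (-1)*(-148) = 3503 - 1*148 = 3503 - 148 = 3355)
sqrt(f - 12127) = sqrt(3355 - 12127) = sqrt(-8772) = 2*I*sqrt(2193)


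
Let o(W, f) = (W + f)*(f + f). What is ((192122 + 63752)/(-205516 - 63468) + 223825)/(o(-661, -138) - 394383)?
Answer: -10034181321/7794214876 ≈ -1.2874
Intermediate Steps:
o(W, f) = 2*f*(W + f) (o(W, f) = (W + f)*(2*f) = 2*f*(W + f))
((192122 + 63752)/(-205516 - 63468) + 223825)/(o(-661, -138) - 394383) = ((192122 + 63752)/(-205516 - 63468) + 223825)/(2*(-138)*(-661 - 138) - 394383) = (255874/(-268984) + 223825)/(2*(-138)*(-799) - 394383) = (255874*(-1/268984) + 223825)/(220524 - 394383) = (-127937/134492 + 223825)/(-173859) = (30102543963/134492)*(-1/173859) = -10034181321/7794214876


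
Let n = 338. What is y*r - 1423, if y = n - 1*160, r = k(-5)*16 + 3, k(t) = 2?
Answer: 4807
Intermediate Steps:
r = 35 (r = 2*16 + 3 = 32 + 3 = 35)
y = 178 (y = 338 - 1*160 = 338 - 160 = 178)
y*r - 1423 = 178*35 - 1423 = 6230 - 1423 = 4807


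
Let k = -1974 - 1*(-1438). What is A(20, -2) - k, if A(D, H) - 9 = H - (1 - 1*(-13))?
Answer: 529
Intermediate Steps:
A(D, H) = -5 + H (A(D, H) = 9 + (H - (1 - 1*(-13))) = 9 + (H - (1 + 13)) = 9 + (H - 1*14) = 9 + (H - 14) = 9 + (-14 + H) = -5 + H)
k = -536 (k = -1974 + 1438 = -536)
A(20, -2) - k = (-5 - 2) - 1*(-536) = -7 + 536 = 529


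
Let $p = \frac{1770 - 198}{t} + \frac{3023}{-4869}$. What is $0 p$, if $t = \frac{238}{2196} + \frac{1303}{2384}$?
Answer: $0$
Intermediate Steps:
$t = \frac{857195}{1308816}$ ($t = 238 \cdot \frac{1}{2196} + 1303 \cdot \frac{1}{2384} = \frac{119}{1098} + \frac{1303}{2384} = \frac{857195}{1308816} \approx 0.65494$)
$p = \frac{10015175363003}{4173682455}$ ($p = \frac{1770 - 198}{\frac{857195}{1308816}} + \frac{3023}{-4869} = 1572 \cdot \frac{1308816}{857195} + 3023 \left(- \frac{1}{4869}\right) = \frac{2057458752}{857195} - \frac{3023}{4869} = \frac{10015175363003}{4173682455} \approx 2399.6$)
$0 p = 0 \cdot \frac{10015175363003}{4173682455} = 0$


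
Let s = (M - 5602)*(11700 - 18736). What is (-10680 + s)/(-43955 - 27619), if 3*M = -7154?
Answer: -84275260/107361 ≈ -784.97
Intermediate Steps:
M = -7154/3 (M = (⅓)*(-7154) = -7154/3 ≈ -2384.7)
s = 168582560/3 (s = (-7154/3 - 5602)*(11700 - 18736) = -23960/3*(-7036) = 168582560/3 ≈ 5.6194e+7)
(-10680 + s)/(-43955 - 27619) = (-10680 + 168582560/3)/(-43955 - 27619) = (168550520/3)/(-71574) = (168550520/3)*(-1/71574) = -84275260/107361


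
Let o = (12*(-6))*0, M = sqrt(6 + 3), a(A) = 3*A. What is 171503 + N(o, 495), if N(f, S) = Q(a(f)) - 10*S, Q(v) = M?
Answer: 166556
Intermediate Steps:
M = 3 (M = sqrt(9) = 3)
o = 0 (o = -72*0 = 0)
Q(v) = 3
N(f, S) = 3 - 10*S
171503 + N(o, 495) = 171503 + (3 - 10*495) = 171503 + (3 - 4950) = 171503 - 4947 = 166556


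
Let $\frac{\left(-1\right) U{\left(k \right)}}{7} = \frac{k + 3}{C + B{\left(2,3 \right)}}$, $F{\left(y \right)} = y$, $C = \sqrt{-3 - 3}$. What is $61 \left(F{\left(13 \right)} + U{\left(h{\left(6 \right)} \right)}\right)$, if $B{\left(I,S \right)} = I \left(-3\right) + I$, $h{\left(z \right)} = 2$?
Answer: $\frac{12993}{11} + \frac{2135 i \sqrt{6}}{22} \approx 1181.2 + 237.71 i$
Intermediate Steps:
$C = i \sqrt{6}$ ($C = \sqrt{-6} = i \sqrt{6} \approx 2.4495 i$)
$B{\left(I,S \right)} = - 2 I$ ($B{\left(I,S \right)} = - 3 I + I = - 2 I$)
$U{\left(k \right)} = - \frac{7 \left(3 + k\right)}{-4 + i \sqrt{6}}$ ($U{\left(k \right)} = - 7 \frac{k + 3}{i \sqrt{6} - 4} = - 7 \frac{3 + k}{i \sqrt{6} - 4} = - 7 \frac{3 + k}{-4 + i \sqrt{6}} = - \frac{7 \left(3 + k\right)}{-4 + i \sqrt{6}}$)
$61 \left(F{\left(13 \right)} + U{\left(h{\left(6 \right)} \right)}\right) = 61 \left(13 + \frac{7 \left(3 + 2\right)}{4 - i \sqrt{6}}\right) = 61 \left(13 + 7 \frac{1}{4 - i \sqrt{6}} \cdot 5\right) = 61 \left(13 + \frac{35}{4 - i \sqrt{6}}\right) = 793 + \frac{2135}{4 - i \sqrt{6}}$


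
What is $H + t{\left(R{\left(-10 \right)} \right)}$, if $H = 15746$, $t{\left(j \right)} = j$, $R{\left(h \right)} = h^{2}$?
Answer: $15846$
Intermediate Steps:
$H + t{\left(R{\left(-10 \right)} \right)} = 15746 + \left(-10\right)^{2} = 15746 + 100 = 15846$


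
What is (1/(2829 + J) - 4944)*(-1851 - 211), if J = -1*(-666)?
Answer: 35629873298/3495 ≈ 1.0195e+7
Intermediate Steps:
J = 666
(1/(2829 + J) - 4944)*(-1851 - 211) = (1/(2829 + 666) - 4944)*(-1851 - 211) = (1/3495 - 4944)*(-2062) = -17279279/3495*(-2062) = 35629873298/3495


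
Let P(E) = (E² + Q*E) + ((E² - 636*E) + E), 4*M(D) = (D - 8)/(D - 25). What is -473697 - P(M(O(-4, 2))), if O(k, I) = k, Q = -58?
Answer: -398318904/841 ≈ -4.7363e+5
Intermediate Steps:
M(D) = (-8 + D)/(4*(-25 + D)) (M(D) = ((D - 8)/(D - 25))/4 = ((-8 + D)/(-25 + D))/4 = (-8 + D)/(4*(-25 + D)))
P(E) = -693*E + 2*E² (P(E) = (E² - 58*E) + ((E² - 636*E) + E) = (E² - 58*E) + (E² - 635*E) = -693*E + 2*E²)
-473697 - P(M(O(-4, 2))) = -473697 - (-8 - 4)/(4*(-25 - 4))*(-693 + 2*((-8 - 4)/(4*(-25 - 4)))) = -473697 - (¼)*(-12)/(-29)*(-693 + 2*((¼)*(-12)/(-29))) = -473697 - (¼)*(-1/29)*(-12)*(-693 + 2*((¼)*(-1/29)*(-12))) = -473697 - 3*(-693 + 2*(3/29))/29 = -473697 - 3*(-693 + 6/29)/29 = -473697 - 3*(-20091)/(29*29) = -473697 - 1*(-60273/841) = -473697 + 60273/841 = -398318904/841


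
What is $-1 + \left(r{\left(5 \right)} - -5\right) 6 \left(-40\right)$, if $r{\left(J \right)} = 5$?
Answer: $-2401$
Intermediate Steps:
$-1 + \left(r{\left(5 \right)} - -5\right) 6 \left(-40\right) = -1 + \left(5 - -5\right) 6 \left(-40\right) = -1 + \left(5 + 5\right) 6 \left(-40\right) = -1 + 10 \cdot 6 \left(-40\right) = -1 + 60 \left(-40\right) = -1 - 2400 = -2401$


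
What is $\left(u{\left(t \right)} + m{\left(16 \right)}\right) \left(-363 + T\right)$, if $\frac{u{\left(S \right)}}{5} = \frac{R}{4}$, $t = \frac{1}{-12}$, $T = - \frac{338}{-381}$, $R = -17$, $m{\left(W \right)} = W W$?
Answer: $- \frac{43183045}{508} \approx -85006.0$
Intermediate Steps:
$m{\left(W \right)} = W^{2}$
$T = \frac{338}{381}$ ($T = \left(-338\right) \left(- \frac{1}{381}\right) = \frac{338}{381} \approx 0.88714$)
$t = - \frac{1}{12} \approx -0.083333$
$u{\left(S \right)} = - \frac{85}{4}$ ($u{\left(S \right)} = 5 \left(- \frac{17}{4}\right) = - \frac{85}{4}$)
$\left(u{\left(t \right)} + m{\left(16 \right)}\right) \left(-363 + T\right) = \left(- \frac{85}{4} + 16^{2}\right) \left(-363 + \frac{338}{381}\right) = \left(- \frac{85}{4} + 256\right) \left(- \frac{137965}{381}\right) = \frac{939}{4} \left(- \frac{137965}{381}\right) = - \frac{43183045}{508}$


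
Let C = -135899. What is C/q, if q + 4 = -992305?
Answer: 135899/992309 ≈ 0.13695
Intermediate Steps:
q = -992309 (q = -4 - 992305 = -992309)
C/q = -135899/(-992309) = -135899*(-1/992309) = 135899/992309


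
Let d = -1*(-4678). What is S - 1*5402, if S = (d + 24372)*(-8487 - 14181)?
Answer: -658510802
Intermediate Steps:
d = 4678
S = -658505400 (S = (4678 + 24372)*(-8487 - 14181) = 29050*(-22668) = -658505400)
S - 1*5402 = -658505400 - 1*5402 = -658505400 - 5402 = -658510802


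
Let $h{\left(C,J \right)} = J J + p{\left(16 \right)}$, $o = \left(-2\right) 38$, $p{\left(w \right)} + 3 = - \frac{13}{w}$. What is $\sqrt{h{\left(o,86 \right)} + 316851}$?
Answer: $\frac{\sqrt{5187891}}{4} \approx 569.42$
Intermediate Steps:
$p{\left(w \right)} = -3 - \frac{13}{w}$
$o = -76$
$h{\left(C,J \right)} = - \frac{61}{16} + J^{2}$ ($h{\left(C,J \right)} = J J - \left(3 + \frac{13}{16}\right) = J^{2} - \frac{61}{16} = - \frac{61}{16} + J^{2}$)
$\sqrt{h{\left(o,86 \right)} + 316851} = \sqrt{\left(- \frac{61}{16} + 86^{2}\right) + 316851} = \sqrt{\left(- \frac{61}{16} + 7396\right) + 316851} = \sqrt{\frac{118275}{16} + 316851} = \sqrt{\frac{5187891}{16}} = \frac{\sqrt{5187891}}{4}$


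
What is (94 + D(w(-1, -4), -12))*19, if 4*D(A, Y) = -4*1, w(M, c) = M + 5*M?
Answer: 1767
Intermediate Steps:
w(M, c) = 6*M
D(A, Y) = -1 (D(A, Y) = (-4*1)/4 = (¼)*(-4) = -1)
(94 + D(w(-1, -4), -12))*19 = (94 - 1)*19 = 93*19 = 1767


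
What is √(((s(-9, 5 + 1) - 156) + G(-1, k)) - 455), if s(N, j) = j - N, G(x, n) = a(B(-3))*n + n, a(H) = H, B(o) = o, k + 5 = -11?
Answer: 2*I*√141 ≈ 23.749*I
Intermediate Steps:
k = -16 (k = -5 - 11 = -16)
G(x, n) = -2*n (G(x, n) = -3*n + n = -2*n)
√(((s(-9, 5 + 1) - 156) + G(-1, k)) - 455) = √(((((5 + 1) - 1*(-9)) - 156) - 2*(-16)) - 455) = √((((6 + 9) - 156) + 32) - 455) = √(((15 - 156) + 32) - 455) = √((-141 + 32) - 455) = √(-109 - 455) = √(-564) = 2*I*√141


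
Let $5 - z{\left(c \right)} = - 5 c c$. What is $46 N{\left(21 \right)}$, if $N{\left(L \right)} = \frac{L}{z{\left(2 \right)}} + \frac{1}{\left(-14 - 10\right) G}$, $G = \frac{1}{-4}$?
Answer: $\frac{3473}{75} \approx 46.307$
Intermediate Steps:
$z{\left(c \right)} = 5 + 5 c^{2}$ ($z{\left(c \right)} = 5 - - 5 c c = 5 - - 5 c^{2} = 5 + 5 c^{2}$)
$G = - \frac{1}{4} \approx -0.25$
$N{\left(L \right)} = \frac{1}{6} + \frac{L}{25}$ ($N{\left(L \right)} = \frac{L}{5 + 5 \cdot 2^{2}} + \frac{1}{\left(-14 - 10\right) \left(- \frac{1}{4}\right)} = \frac{L}{5 + 5 \cdot 4} + \frac{1}{-24} \left(-4\right) = \frac{L}{5 + 20} - - \frac{1}{6} = \frac{L}{25} + \frac{1}{6} = \frac{1}{6} + \frac{L}{25}$)
$46 N{\left(21 \right)} = 46 \left(\frac{1}{6} + \frac{1}{25} \cdot 21\right) = 46 \left(\frac{1}{6} + \frac{21}{25}\right) = 46 \cdot \frac{151}{150} = \frac{3473}{75}$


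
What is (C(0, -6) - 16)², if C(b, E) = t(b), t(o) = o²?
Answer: 256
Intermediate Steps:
C(b, E) = b²
(C(0, -6) - 16)² = (0² - 16)² = (0 - 16)² = (-16)² = 256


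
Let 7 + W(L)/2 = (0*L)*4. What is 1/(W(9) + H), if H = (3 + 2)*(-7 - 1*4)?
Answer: -1/69 ≈ -0.014493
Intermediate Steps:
W(L) = -14 (W(L) = -14 + 2*((0*L)*4) = -14 + 2*(0*4) = -14 + 2*0 = -14 + 0 = -14)
H = -55 (H = 5*(-7 - 4) = 5*(-11) = -55)
1/(W(9) + H) = 1/(-14 - 55) = 1/(-69) = -1/69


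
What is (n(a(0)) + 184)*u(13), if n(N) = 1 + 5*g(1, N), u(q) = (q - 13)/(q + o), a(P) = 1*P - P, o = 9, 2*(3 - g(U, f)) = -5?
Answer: 0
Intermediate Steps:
g(U, f) = 11/2 (g(U, f) = 3 - ½*(-5) = 3 + 5/2 = 11/2)
a(P) = 0 (a(P) = P - P = 0)
u(q) = (-13 + q)/(9 + q) (u(q) = (q - 13)/(q + 9) = (-13 + q)/(9 + q))
n(N) = 57/2 (n(N) = 1 + 5*(11/2) = 1 + 55/2 = 57/2)
(n(a(0)) + 184)*u(13) = (57/2 + 184)*((-13 + 13)/(9 + 13)) = 425*(0/22)/2 = 425*((1/22)*0)/2 = (425/2)*0 = 0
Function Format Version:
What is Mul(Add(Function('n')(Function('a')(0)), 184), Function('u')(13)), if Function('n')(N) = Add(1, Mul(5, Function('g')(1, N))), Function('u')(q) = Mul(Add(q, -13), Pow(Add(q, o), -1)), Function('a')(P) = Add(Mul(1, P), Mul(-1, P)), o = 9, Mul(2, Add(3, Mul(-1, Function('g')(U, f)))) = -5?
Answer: 0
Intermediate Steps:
Function('g')(U, f) = Rational(11, 2) (Function('g')(U, f) = Add(3, Mul(Rational(-1, 2), -5)) = Add(3, Rational(5, 2)) = Rational(11, 2))
Function('a')(P) = 0 (Function('a')(P) = Add(P, Mul(-1, P)) = 0)
Function('u')(q) = Mul(Pow(Add(9, q), -1), Add(-13, q)) (Function('u')(q) = Mul(Add(q, -13), Pow(Add(q, 9), -1)) = Mul(Add(-13, q), Pow(Add(9, q), -1)) = Mul(Pow(Add(9, q), -1), Add(-13, q)))
Function('n')(N) = Rational(57, 2) (Function('n')(N) = Add(1, Mul(5, Rational(11, 2))) = Add(1, Rational(55, 2)) = Rational(57, 2))
Mul(Add(Function('n')(Function('a')(0)), 184), Function('u')(13)) = Mul(Add(Rational(57, 2), 184), Mul(Pow(Add(9, 13), -1), Add(-13, 13))) = Mul(Rational(425, 2), Mul(Pow(22, -1), 0)) = Mul(Rational(425, 2), Mul(Rational(1, 22), 0)) = Mul(Rational(425, 2), 0) = 0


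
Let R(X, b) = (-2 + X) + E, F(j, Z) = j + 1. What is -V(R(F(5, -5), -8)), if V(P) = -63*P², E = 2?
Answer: 2268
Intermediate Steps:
F(j, Z) = 1 + j
R(X, b) = X (R(X, b) = (-2 + X) + 2 = X)
-V(R(F(5, -5), -8)) = -(-63)*(1 + 5)² = -(-63)*6² = -(-63)*36 = -1*(-2268) = 2268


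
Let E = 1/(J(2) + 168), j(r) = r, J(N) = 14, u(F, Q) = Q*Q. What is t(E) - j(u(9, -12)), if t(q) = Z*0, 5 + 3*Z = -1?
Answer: -144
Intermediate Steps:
u(F, Q) = Q**2
Z = -2 (Z = -5/3 + (1/3)*(-1) = -5/3 - 1/3 = -2)
E = 1/182 (E = 1/(14 + 168) = 1/182 ≈ 0.0054945)
t(q) = 0 (t(q) = -2*0 = 0)
t(E) - j(u(9, -12)) = 0 - 1*(-12)**2 = 0 - 1*144 = 0 - 144 = -144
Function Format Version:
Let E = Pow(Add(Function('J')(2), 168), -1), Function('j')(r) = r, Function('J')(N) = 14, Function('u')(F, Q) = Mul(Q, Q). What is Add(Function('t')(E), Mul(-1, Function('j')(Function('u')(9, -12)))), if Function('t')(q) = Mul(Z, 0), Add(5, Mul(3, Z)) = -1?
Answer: -144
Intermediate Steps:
Function('u')(F, Q) = Pow(Q, 2)
Z = -2 (Z = Add(Rational(-5, 3), Mul(Rational(1, 3), -1)) = Add(Rational(-5, 3), Rational(-1, 3)) = -2)
E = Rational(1, 182) (E = Pow(Add(14, 168), -1) = Pow(182, -1) = Rational(1, 182) ≈ 0.0054945)
Function('t')(q) = 0 (Function('t')(q) = Mul(-2, 0) = 0)
Add(Function('t')(E), Mul(-1, Function('j')(Function('u')(9, -12)))) = Add(0, Mul(-1, Pow(-12, 2))) = Add(0, Mul(-1, 144)) = Add(0, -144) = -144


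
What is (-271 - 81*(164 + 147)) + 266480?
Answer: 241018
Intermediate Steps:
(-271 - 81*(164 + 147)) + 266480 = (-271 - 81*311) + 266480 = (-271 - 25191) + 266480 = -25462 + 266480 = 241018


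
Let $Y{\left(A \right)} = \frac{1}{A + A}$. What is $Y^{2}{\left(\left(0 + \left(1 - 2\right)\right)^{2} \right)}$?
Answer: $\frac{1}{4} \approx 0.25$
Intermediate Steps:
$Y{\left(A \right)} = \frac{1}{2 A}$
$Y^{2}{\left(\left(0 + \left(1 - 2\right)\right)^{2} \right)} = \left(\frac{1}{2 \left(0 + \left(1 - 2\right)\right)^{2}}\right)^{2} = \left(\frac{1}{2 \left(0 - 1\right)^{2}}\right)^{2} = \left(\frac{1}{2 \left(-1\right)^{2}}\right)^{2} = \left(\frac{1}{2 \cdot 1}\right)^{2} = \left(\frac{1}{2} \cdot 1\right)^{2} = \left(\frac{1}{2}\right)^{2} = \frac{1}{4}$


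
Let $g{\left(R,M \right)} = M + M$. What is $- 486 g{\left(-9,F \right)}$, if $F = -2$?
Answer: $1944$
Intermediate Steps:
$g{\left(R,M \right)} = 2 M$
$- 486 g{\left(-9,F \right)} = - 486 \cdot 2 \left(-2\right) = \left(-486\right) \left(-4\right) = 1944$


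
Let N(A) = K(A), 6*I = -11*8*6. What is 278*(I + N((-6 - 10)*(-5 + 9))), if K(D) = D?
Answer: -42256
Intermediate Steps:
I = -88 (I = (-11*8*6)/6 = (-88*6)/6 = (⅙)*(-528) = -88)
N(A) = A
278*(I + N((-6 - 10)*(-5 + 9))) = 278*(-88 + (-6 - 10)*(-5 + 9)) = 278*(-88 - 16*4) = 278*(-88 - 64) = 278*(-152) = -42256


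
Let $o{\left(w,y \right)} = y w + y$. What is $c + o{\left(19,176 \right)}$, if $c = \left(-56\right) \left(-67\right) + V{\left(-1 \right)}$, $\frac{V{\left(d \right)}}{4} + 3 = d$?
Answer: $7256$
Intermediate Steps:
$V{\left(d \right)} = -12 + 4 d$
$o{\left(w,y \right)} = y + w y$ ($o{\left(w,y \right)} = w y + y = y + w y$)
$c = 3736$ ($c = \left(-56\right) \left(-67\right) + \left(-12 + 4 \left(-1\right)\right) = 3752 - 16 = 3736$)
$c + o{\left(19,176 \right)} = 3736 + 176 \left(1 + 19\right) = 3736 + 176 \cdot 20 = 3736 + 3520 = 7256$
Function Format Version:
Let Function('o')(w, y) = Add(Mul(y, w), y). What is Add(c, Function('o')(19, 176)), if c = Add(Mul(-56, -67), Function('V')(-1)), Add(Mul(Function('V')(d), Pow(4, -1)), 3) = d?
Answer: 7256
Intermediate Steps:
Function('V')(d) = Add(-12, Mul(4, d))
Function('o')(w, y) = Add(y, Mul(w, y)) (Function('o')(w, y) = Add(Mul(w, y), y) = Add(y, Mul(w, y)))
c = 3736 (c = Add(Mul(-56, -67), Add(-12, Mul(4, -1))) = Add(3752, Add(-12, -4)) = Add(3752, -16) = 3736)
Add(c, Function('o')(19, 176)) = Add(3736, Mul(176, Add(1, 19))) = Add(3736, Mul(176, 20)) = Add(3736, 3520) = 7256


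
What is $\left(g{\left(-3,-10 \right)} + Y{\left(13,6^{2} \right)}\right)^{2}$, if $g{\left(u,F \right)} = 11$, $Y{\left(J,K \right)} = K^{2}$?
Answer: $1708249$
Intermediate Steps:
$\left(g{\left(-3,-10 \right)} + Y{\left(13,6^{2} \right)}\right)^{2} = \left(11 + \left(6^{2}\right)^{2}\right)^{2} = \left(11 + 36^{2}\right)^{2} = \left(11 + 1296\right)^{2} = 1307^{2} = 1708249$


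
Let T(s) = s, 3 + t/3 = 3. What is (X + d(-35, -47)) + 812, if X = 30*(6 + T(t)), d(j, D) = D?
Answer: 945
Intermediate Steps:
t = 0 (t = -9 + 3*3 = -9 + 9 = 0)
X = 180 (X = 30*(6 + 0) = 30*6 = 180)
(X + d(-35, -47)) + 812 = (180 - 47) + 812 = 133 + 812 = 945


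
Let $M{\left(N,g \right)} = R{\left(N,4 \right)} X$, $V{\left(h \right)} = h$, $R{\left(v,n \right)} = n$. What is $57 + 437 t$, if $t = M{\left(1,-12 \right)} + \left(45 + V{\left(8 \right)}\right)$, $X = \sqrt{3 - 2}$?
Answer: $24966$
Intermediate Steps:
$X = 1$ ($X = \sqrt{1} = 1$)
$M{\left(N,g \right)} = 4$ ($M{\left(N,g \right)} = 4 \cdot 1 = 4$)
$t = 57$ ($t = 4 + \left(45 + 8\right) = 4 + 53 = 57$)
$57 + 437 t = 57 + 437 \cdot 57 = 57 + 24909 = 24966$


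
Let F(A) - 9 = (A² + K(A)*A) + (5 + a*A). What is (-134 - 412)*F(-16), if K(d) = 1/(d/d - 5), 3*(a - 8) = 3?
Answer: -70980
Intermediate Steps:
a = 9 (a = 8 + (⅓)*3 = 8 + 1 = 9)
K(d) = -¼ (K(d) = 1/(1 - 5) = 1/(-4) = -¼)
F(A) = 14 + A² + 35*A/4 (F(A) = 9 + ((A² - A/4) + (5 + 9*A)) = 9 + (5 + A² + 35*A/4) = 14 + A² + 35*A/4)
(-134 - 412)*F(-16) = (-134 - 412)*(14 + (-16)² + (35/4)*(-16)) = -546*(14 + 256 - 140) = -546*130 = -70980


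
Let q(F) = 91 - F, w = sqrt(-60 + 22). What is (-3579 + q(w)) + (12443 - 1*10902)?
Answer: -1947 - I*sqrt(38) ≈ -1947.0 - 6.1644*I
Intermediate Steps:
w = I*sqrt(38) (w = sqrt(-38) = I*sqrt(38) ≈ 6.1644*I)
(-3579 + q(w)) + (12443 - 1*10902) = (-3579 + (91 - I*sqrt(38))) + (12443 - 1*10902) = (-3579 + (91 - I*sqrt(38))) + (12443 - 10902) = (-3488 - I*sqrt(38)) + 1541 = -1947 - I*sqrt(38)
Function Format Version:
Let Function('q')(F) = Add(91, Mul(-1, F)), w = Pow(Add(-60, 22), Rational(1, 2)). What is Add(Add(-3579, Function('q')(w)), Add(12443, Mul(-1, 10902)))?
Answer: Add(-1947, Mul(-1, I, Pow(38, Rational(1, 2)))) ≈ Add(-1947.0, Mul(-6.1644, I))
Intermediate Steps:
w = Mul(I, Pow(38, Rational(1, 2))) (w = Pow(-38, Rational(1, 2)) = Mul(I, Pow(38, Rational(1, 2))) ≈ Mul(6.1644, I))
Add(Add(-3579, Function('q')(w)), Add(12443, Mul(-1, 10902))) = Add(Add(-3579, Add(91, Mul(-1, Mul(I, Pow(38, Rational(1, 2)))))), Add(12443, Mul(-1, 10902))) = Add(Add(-3579, Add(91, Mul(-1, I, Pow(38, Rational(1, 2))))), Add(12443, -10902)) = Add(Add(-3488, Mul(-1, I, Pow(38, Rational(1, 2)))), 1541) = Add(-1947, Mul(-1, I, Pow(38, Rational(1, 2))))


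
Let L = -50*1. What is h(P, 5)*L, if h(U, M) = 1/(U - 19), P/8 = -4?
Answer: 50/51 ≈ 0.98039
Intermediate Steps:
P = -32 (P = 8*(-4) = -32)
L = -50
h(U, M) = 1/(-19 + U)
h(P, 5)*L = -50/(-19 - 32) = -50/(-51) = -1/51*(-50) = 50/51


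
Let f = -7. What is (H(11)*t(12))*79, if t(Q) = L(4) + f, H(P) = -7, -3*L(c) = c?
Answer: 13825/3 ≈ 4608.3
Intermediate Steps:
L(c) = -c/3
t(Q) = -25/3 (t(Q) = -1/3*4 - 7 = -4/3 - 7 = -25/3)
(H(11)*t(12))*79 = -7*(-25/3)*79 = (175/3)*79 = 13825/3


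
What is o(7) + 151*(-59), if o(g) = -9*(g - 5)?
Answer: -8927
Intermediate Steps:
o(g) = 45 - 9*g (o(g) = -9*(-5 + g) = 45 - 9*g)
o(7) + 151*(-59) = (45 - 9*7) + 151*(-59) = (45 - 63) - 8909 = -18 - 8909 = -8927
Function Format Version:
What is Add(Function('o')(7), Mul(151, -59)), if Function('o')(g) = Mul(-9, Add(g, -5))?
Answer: -8927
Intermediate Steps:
Function('o')(g) = Add(45, Mul(-9, g)) (Function('o')(g) = Mul(-9, Add(-5, g)) = Add(45, Mul(-9, g)))
Add(Function('o')(7), Mul(151, -59)) = Add(Add(45, Mul(-9, 7)), Mul(151, -59)) = Add(Add(45, -63), -8909) = Add(-18, -8909) = -8927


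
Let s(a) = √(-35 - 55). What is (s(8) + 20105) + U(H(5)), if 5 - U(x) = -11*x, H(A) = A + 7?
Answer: 20242 + 3*I*√10 ≈ 20242.0 + 9.4868*I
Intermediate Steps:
s(a) = 3*I*√10 (s(a) = √(-90) = 3*I*√10)
H(A) = 7 + A
U(x) = 5 + 11*x (U(x) = 5 - (-11)*x = 5 + 11*x)
(s(8) + 20105) + U(H(5)) = (3*I*√10 + 20105) + (5 + 11*(7 + 5)) = (20105 + 3*I*√10) + (5 + 11*12) = (20105 + 3*I*√10) + (5 + 132) = (20105 + 3*I*√10) + 137 = 20242 + 3*I*√10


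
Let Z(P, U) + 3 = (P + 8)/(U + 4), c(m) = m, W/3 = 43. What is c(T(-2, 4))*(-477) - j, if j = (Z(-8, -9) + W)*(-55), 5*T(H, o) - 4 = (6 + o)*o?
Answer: 13662/5 ≈ 2732.4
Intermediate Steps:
W = 129 (W = 3*43 = 129)
T(H, o) = 4/5 + o*(6 + o)/5 (T(H, o) = 4/5 + ((6 + o)*o)/5 = 4/5 + (o*(6 + o))/5 = 4/5 + o*(6 + o)/5)
Z(P, U) = -3 + (8 + P)/(4 + U) (Z(P, U) = -3 + (P + 8)/(U + 4) = -3 + (8 + P)/(4 + U))
j = -6930 (j = ((-4 - 8 - 3*(-9))/(4 - 9) + 129)*(-55) = ((-4 - 8 + 27)/(-5) + 129)*(-55) = (-1/5*15 + 129)*(-55) = (-3 + 129)*(-55) = 126*(-55) = -6930)
c(T(-2, 4))*(-477) - j = (4/5 + (1/5)*4**2 + (6/5)*4)*(-477) - 1*(-6930) = (4/5 + (1/5)*16 + 24/5)*(-477) + 6930 = (4/5 + 16/5 + 24/5)*(-477) + 6930 = (44/5)*(-477) + 6930 = -20988/5 + 6930 = 13662/5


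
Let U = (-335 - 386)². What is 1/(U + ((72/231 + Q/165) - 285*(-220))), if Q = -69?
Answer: 385/224278244 ≈ 1.7166e-6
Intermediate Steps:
U = 519841 (U = (-721)² = 519841)
1/(U + ((72/231 + Q/165) - 285*(-220))) = 1/(519841 + ((72/231 - 69/165) - 285*(-220))) = 1/(519841 + ((72*(1/231) - 69*1/165) + 62700)) = 1/(519841 + ((24/77 - 23/55) + 62700)) = 1/(519841 + (-41/385 + 62700)) = 1/(519841 + 24139459/385) = 1/(224278244/385) = 385/224278244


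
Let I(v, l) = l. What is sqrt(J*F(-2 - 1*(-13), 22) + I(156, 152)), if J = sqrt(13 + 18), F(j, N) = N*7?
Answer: sqrt(152 + 154*sqrt(31)) ≈ 31.772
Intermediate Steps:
F(j, N) = 7*N
J = sqrt(31) ≈ 5.5678
sqrt(J*F(-2 - 1*(-13), 22) + I(156, 152)) = sqrt(sqrt(31)*(7*22) + 152) = sqrt(sqrt(31)*154 + 152) = sqrt(154*sqrt(31) + 152) = sqrt(152 + 154*sqrt(31))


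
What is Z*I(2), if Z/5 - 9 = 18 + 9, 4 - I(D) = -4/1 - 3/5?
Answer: 1548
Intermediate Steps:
I(D) = 43/5 (I(D) = 4 - (-4/1 - 3/5) = 4 - (-4*1 - 3*1/5) = 4 - (-4 - 3/5) = 4 - 1*(-23/5) = 4 + 23/5 = 43/5)
Z = 180 (Z = 45 + 5*(18 + 9) = 45 + 5*27 = 45 + 135 = 180)
Z*I(2) = 180*(43/5) = 1548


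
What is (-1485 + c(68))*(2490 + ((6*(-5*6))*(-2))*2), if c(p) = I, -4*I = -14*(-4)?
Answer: -4811790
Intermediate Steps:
I = -14 (I = -(-7)*(-4)/2 = -¼*56 = -14)
c(p) = -14
(-1485 + c(68))*(2490 + ((6*(-5*6))*(-2))*2) = (-1485 - 14)*(2490 + ((6*(-5*6))*(-2))*2) = -1499*(2490 + ((6*(-30))*(-2))*2) = -1499*(2490 - 180*(-2)*2) = -1499*(2490 + 360*2) = -1499*(2490 + 720) = -1499*3210 = -4811790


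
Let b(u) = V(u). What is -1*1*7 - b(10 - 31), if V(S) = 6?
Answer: -13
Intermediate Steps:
b(u) = 6
-1*1*7 - b(10 - 31) = -1*1*7 - 1*6 = -1*7 - 6 = -7 - 6 = -13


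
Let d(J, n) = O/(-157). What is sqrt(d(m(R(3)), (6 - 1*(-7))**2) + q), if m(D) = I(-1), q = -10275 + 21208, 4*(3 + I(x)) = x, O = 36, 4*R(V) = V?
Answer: sqrt(269481865)/157 ≈ 104.56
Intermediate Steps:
R(V) = V/4
I(x) = -3 + x/4
q = 10933
m(D) = -13/4 (m(D) = -3 + (1/4)*(-1) = -3 - 1/4 = -13/4)
d(J, n) = -36/157 (d(J, n) = 36/(-157) = 36*(-1/157) = -36/157)
sqrt(d(m(R(3)), (6 - 1*(-7))**2) + q) = sqrt(-36/157 + 10933) = sqrt(1716445/157) = sqrt(269481865)/157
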